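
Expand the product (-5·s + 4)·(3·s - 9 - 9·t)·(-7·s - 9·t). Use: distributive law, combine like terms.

105·s^3 - 180·s^2·t - 399·s^2 - 261·s·t - 405·s·t^2 + 252·s + 324·t + 324·t^2

(-5·s + 4)·(3·s - 9 - 9·t)·(-7·s - 9·t)
= (-15·s^2 + 45·s + 45·s·t + 12·s - 36 - 36·t)·(-7·s - 9·t)    [distributive law]
= (-15·s^2 + 57·s + 45·s·t - 36 - 36·t)·(-7·s - 9·t)    [combine like terms]
= 105·s^3 + 135·s^2·t - 399·s^2 - 513·s·t - 315·s^2·t - 405·s·t^2 + 252·s + 324·t + 252·s·t + 324·t^2    [distributive law]
= 105·s^3 - 180·s^2·t - 399·s^2 - 261·s·t - 405·s·t^2 + 252·s + 324·t + 324·t^2    [combine like terms]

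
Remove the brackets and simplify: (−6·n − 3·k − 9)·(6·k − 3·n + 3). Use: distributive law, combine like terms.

−27·k·n + 18·n^2 + 9·n − 18·k^2 − 63·k − 27

(−6·n − 3·k − 9)·(6·k − 3·n + 3)
= −36·k·n + 18·n^2 − 18·n − 18·k^2 + 9·k·n − 9·k − 54·k + 27·n − 27    [distributive law]
= −27·k·n + 18·n^2 + 9·n − 18·k^2 − 63·k − 27    [combine like terms]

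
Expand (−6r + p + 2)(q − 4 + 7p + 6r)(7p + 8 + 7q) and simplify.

−294pqr + 204qr − 42q²r − 36pr + 288r − 252p²r − 252pr² − 288r² − 252qr² + 56p²q + 92pq + 7pq² + 126p² + 24p + 49p³ − 40q + 14q² − 64

(−6r + p + 2)(q − 4 + 7p + 6r)(7p + 8 + 7q)
= (−6qr + 24r − 42pr − 36r² + pq − 4p + 7p² + 6pr + 2q − 8 + 14p + 12r)(7p + 8 + 7q)    [distributive law]
= (−6qr + 36r − 36pr − 36r² + pq + 10p + 7p² + 2q − 8)(7p + 8 + 7q)    [combine like terms]
= −42pqr − 48qr − 42q²r + 252pr + 288r + 252qr − 252p²r − 288pr − 252pqr − 252pr² − 288r² − 252qr² + 7p²q + 8pq + 7pq² + 70p² + 80p + 70pq + 49p³ + 56p² + 49p²q + 14pq + 16q + 14q² − 56p − 64 − 56q    [distributive law]
= −294pqr + 204qr − 42q²r − 36pr + 288r − 252p²r − 252pr² − 288r² − 252qr² + 56p²q + 92pq + 7pq² + 126p² + 24p + 49p³ − 40q + 14q² − 64    [combine like terms]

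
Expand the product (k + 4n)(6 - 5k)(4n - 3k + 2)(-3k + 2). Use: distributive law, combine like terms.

344k²n - 320kn + 114k³ - 92k² + 24k - 120k³n - 45k⁴ - 448kn² + 192n² + 96n + 240k²n²

(k + 4n)(6 - 5k)(4n - 3k + 2)(-3k + 2)
= (6k - 5k² + 24n - 20kn)(4n - 3k + 2)(-3k + 2)    [distributive law]
= (24kn - 18k² + 12k - 20k²n + 15k³ - 10k² + 96n² - 72kn + 48n - 80kn² + 60k²n - 40kn)(-3k + 2)    [distributive law]
= (-88kn - 28k² + 12k + 40k²n + 15k³ + 96n² + 48n - 80kn²)(-3k + 2)    [combine like terms]
= 264k²n - 176kn + 84k³ - 56k² - 36k² + 24k - 120k³n + 80k²n - 45k⁴ + 30k³ - 288kn² + 192n² - 144kn + 96n + 240k²n² - 160kn²    [distributive law]
= 344k²n - 320kn + 114k³ - 92k² + 24k - 120k³n - 45k⁴ - 448kn² + 192n² + 96n + 240k²n²    [combine like terms]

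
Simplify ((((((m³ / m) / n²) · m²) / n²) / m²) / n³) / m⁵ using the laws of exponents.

((((((m³ / m) / n²) · m²) / n²) / m²) / n³) / m⁵
= (((((m² / n²) · m²) / n²) / m²) / n³) / m⁵    [quotient of powers]
= m⁻³·n⁻⁷    [quotient of powers; product of powers]

m⁻³·n⁻⁷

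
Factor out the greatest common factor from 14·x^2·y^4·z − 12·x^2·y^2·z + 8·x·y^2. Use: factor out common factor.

14·x^2·y^4·z − 12·x^2·y^2·z + 8·x·y^2
= 2(7·x^2·y^4·z − 6·x^2·y^2·z + 4·x·y^2)    [factor out 2]
= 2·x·y^2(7·x·y^2·z − 6·x·z + 4)    [factor out x·y^2]

2·x·y^2(7·x·y^2·z − 6·x·z + 4)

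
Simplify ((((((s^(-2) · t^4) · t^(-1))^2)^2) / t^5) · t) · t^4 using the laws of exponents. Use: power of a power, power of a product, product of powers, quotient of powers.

s^(-8)t^12

((((((s^(-2) · t^4) · t^(-1))^2)^2) / t^5) · t) · t^4
= (((((s^(-2) · t^4) · t^(-1))^4) / t^5) · t) · t^4    [power of a power]
= (((((s^(-2) · t^4)^4) · ((t^(-1))^4)) / t^5) · t) · t^4    [power of a product]
= ((((((s^(-2))^4) · ((t^4)^4)) · ((t^(-1))^4)) / t^5) · t) · t^4    [power of a product]
= ((((s^(-8) · ((t^4)^4)) · ((t^(-1))^4)) / t^5) · t) · t^4    [power of a power]
= ((((s^(-8) · t^16) · ((t^(-1))^4)) / t^5) · t) · t^4    [power of a power]
= ((((s^(-8) · t^16) · t^(-4)) / t^5) · t) · t^4    [power of a power]
= s^(-8)t^12    [quotient of powers; product of powers]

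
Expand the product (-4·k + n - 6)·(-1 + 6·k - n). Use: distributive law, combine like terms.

(-4·k + n - 6)·(-1 + 6·k - n)
= 4·k - 24·k^2 + 4·k·n - n + 6·k·n - n^2 + 6 - 36·k + 6·n    [distributive law]
= -32·k - 24·k^2 + 10·k·n + 5·n - n^2 + 6    [combine like terms]

-32·k - 24·k^2 + 10·k·n + 5·n - n^2 + 6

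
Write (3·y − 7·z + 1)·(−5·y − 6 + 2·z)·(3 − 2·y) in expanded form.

y^2 + 30·y^3 − 57·y + 35·y·z − 82·y^2·z + 132·z − 42·z^2 + 28·y·z^2 − 18

(3·y − 7·z + 1)·(−5·y − 6 + 2·z)·(3 − 2·y)
= (−15·y^2 − 18·y + 6·y·z + 35·y·z + 42·z − 14·z^2 − 5·y − 6 + 2·z)·(3 − 2·y)    [distributive law]
= (−15·y^2 − 23·y + 41·y·z + 44·z − 14·z^2 − 6)·(3 − 2·y)    [combine like terms]
= −45·y^2 + 30·y^3 − 69·y + 46·y^2 + 123·y·z − 82·y^2·z + 132·z − 88·y·z − 42·z^2 + 28·y·z^2 − 18 + 12·y    [distributive law]
= y^2 + 30·y^3 − 57·y + 35·y·z − 82·y^2·z + 132·z − 42·z^2 + 28·y·z^2 − 18    [combine like terms]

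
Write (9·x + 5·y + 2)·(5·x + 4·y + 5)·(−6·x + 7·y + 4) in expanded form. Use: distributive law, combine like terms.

−270·x^3 − 51·x^2·y − 150·x^2 + 307·x·y^2 + 431·x·y + 160·x + 140·y^3 + 311·y^2 + 202·y + 40

(9·x + 5·y + 2)·(5·x + 4·y + 5)·(−6·x + 7·y + 4)
= (45·x^2 + 36·x·y + 45·x + 25·x·y + 20·y^2 + 25·y + 10·x + 8·y + 10)·(−6·x + 7·y + 4)    [distributive law]
= (45·x^2 + 61·x·y + 55·x + 20·y^2 + 33·y + 10)·(−6·x + 7·y + 4)    [combine like terms]
= −270·x^3 + 315·x^2·y + 180·x^2 − 366·x^2·y + 427·x·y^2 + 244·x·y − 330·x^2 + 385·x·y + 220·x − 120·x·y^2 + 140·y^3 + 80·y^2 − 198·x·y + 231·y^2 + 132·y − 60·x + 70·y + 40    [distributive law]
= −270·x^3 − 51·x^2·y − 150·x^2 + 307·x·y^2 + 431·x·y + 160·x + 140·y^3 + 311·y^2 + 202·y + 40    [combine like terms]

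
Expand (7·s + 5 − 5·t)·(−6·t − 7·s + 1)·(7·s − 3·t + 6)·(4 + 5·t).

−2058·s^2·t + 490·s^2·t^2 − 91·s·t^2 + 1155·s·t^3 − 1477·s·t − 1372·s^3 − 1715·s^3·t − 1960·s^2 − 532·s + 15·t^2 + 1065·t^3 − 750·t + 120 − 450·t^4

(7·s + 5 − 5·t)·(−6·t − 7·s + 1)·(7·s − 3·t + 6)·(4 + 5·t)
= (−42·s·t − 49·s^2 + 7·s − 30·t − 35·s + 5 + 30·t^2 + 35·s·t − 5·t)·(7·s − 3·t + 6)·(4 + 5·t)    [distributive law]
= (−7·s·t − 49·s^2 − 28·s − 35·t + 5 + 30·t^2)·(7·s − 3·t + 6)·(4 + 5·t)    [combine like terms]
= (−49·s^2·t + 21·s·t^2 − 42·s·t − 343·s^3 + 147·s^2·t − 294·s^2 − 196·s^2 + 84·s·t − 168·s − 245·s·t + 105·t^2 − 210·t + 35·s − 15·t + 30 + 210·s·t^2 − 90·t^3 + 180·t^2)·(4 + 5·t)    [distributive law]
= (98·s^2·t + 231·s·t^2 − 203·s·t − 343·s^3 − 490·s^2 − 133·s + 285·t^2 − 225·t + 30 − 90·t^3)·(4 + 5·t)    [combine like terms]
= 392·s^2·t + 490·s^2·t^2 + 924·s·t^2 + 1155·s·t^3 − 812·s·t − 1015·s·t^2 − 1372·s^3 − 1715·s^3·t − 1960·s^2 − 2450·s^2·t − 532·s − 665·s·t + 1140·t^2 + 1425·t^3 − 900·t − 1125·t^2 + 120 + 150·t − 360·t^3 − 450·t^4    [distributive law]
= −2058·s^2·t + 490·s^2·t^2 − 91·s·t^2 + 1155·s·t^3 − 1477·s·t − 1372·s^3 − 1715·s^3·t − 1960·s^2 − 532·s + 15·t^2 + 1065·t^3 − 750·t + 120 − 450·t^4    [combine like terms]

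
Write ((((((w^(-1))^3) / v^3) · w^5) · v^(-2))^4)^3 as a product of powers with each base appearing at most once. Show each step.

((((((w^(-1))^3) / v^3) · w^5) · v^(-2))^4)^3
= (((((w^(-1))^3) / v^3) · w^5) · v^(-2))^12    [power of a power]
= (((((w^(-1))^3) / v^3) · w^5)^12) · ((v^(-2))^12)    [power of a product]
= (((((w^(-1))^3) / v^3)^12) · ((w^5)^12)) · ((v^(-2))^12)    [power of a product]
= (((((w^(-1))^3)^12) / ((v^3)^12)) · ((w^5)^12)) · ((v^(-2))^12)    [power of a quotient]
= ((((w^(-1))^36) / ((v^3)^12)) · ((w^5)^12)) · ((v^(-2))^12)    [power of a power]
= ((w^(-36) / ((v^3)^12)) · ((w^5)^12)) · ((v^(-2))^12)    [power of a power]
= ((w^(-36) / v^36) · ((w^5)^12)) · ((v^(-2))^12)    [power of a power]
= ((w^(-36) / v^36) · w^60) · ((v^(-2))^12)    [power of a power]
= ((w^(-36) / v^36) · w^60) · v^(-24)    [power of a power]
= v^(-60)w^24    [quotient of powers; product of powers]

v^(-60)w^24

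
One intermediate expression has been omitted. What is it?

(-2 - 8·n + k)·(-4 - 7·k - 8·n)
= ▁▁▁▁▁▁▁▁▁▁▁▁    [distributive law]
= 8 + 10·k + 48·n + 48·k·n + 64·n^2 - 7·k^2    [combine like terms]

By distributive law:

8 + 14·k + 16·n + 32·n + 56·k·n + 64·n^2 - 4·k - 7·k^2 - 8·k·n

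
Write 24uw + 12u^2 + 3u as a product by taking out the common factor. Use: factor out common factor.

3u(8w + 4u + 1)

24uw + 12u^2 + 3u
= 3(8uw + 4u^2 + u)    [factor out 3]
= 3u(8w + 4u + 1)    [factor out u]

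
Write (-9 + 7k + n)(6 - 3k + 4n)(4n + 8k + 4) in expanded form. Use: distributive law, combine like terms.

(-9 + 7k + n)(6 - 3k + 4n)(4n + 8k + 4)
= (-54 + 27k - 36n + 42k - 21k^2 + 28kn + 6n - 3kn + 4n^2)(4n + 8k + 4)    [distributive law]
= (-54 + 69k - 30n - 21k^2 + 25kn + 4n^2)(4n + 8k + 4)    [combine like terms]
= -216n - 432k - 216 + 276kn + 552k^2 + 276k - 120n^2 - 240kn - 120n - 84k^2n - 168k^3 - 84k^2 + 100kn^2 + 200k^2n + 100kn + 16n^3 + 32kn^2 + 16n^2    [distributive law]
= -336n - 156k - 216 + 136kn + 468k^2 - 104n^2 + 116k^2n - 168k^3 + 132kn^2 + 16n^3    [combine like terms]

-336n - 156k - 216 + 136kn + 468k^2 - 104n^2 + 116k^2n - 168k^3 + 132kn^2 + 16n^3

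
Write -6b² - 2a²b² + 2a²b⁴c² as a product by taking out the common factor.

2b²(-3 - a² + a²b²c²)

-6b² - 2a²b² + 2a²b⁴c²
= 2(-3b² - a²b² + a²b⁴c²)    [factor out 2]
= 2b²(-3 - a² + a²b²c²)    [factor out b²]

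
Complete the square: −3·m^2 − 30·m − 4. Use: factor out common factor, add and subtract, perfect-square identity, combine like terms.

−3·m^2 − 30·m − 4
= −3(m^2 + 10·m) − 4    [factor out -3 from the m-terms]
= −3(m^2 + 10·m + 25 − 25) − 4    [add and subtract 25 inside the bracket]
= −3(m + 5)^2 + 75 − 4    [perfect-square identity]
= −3(m + 5)^2 + 71    [combine constants]

−3(m + 5)^2 + 71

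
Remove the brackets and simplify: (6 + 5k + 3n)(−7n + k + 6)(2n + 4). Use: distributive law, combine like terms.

(6 + 5k + 3n)(−7n + k + 6)(2n + 4)
= (−42n + 6k + 36 − 35kn + 5k^2 + 30k − 21n^2 + 3kn + 18n)(2n + 4)    [distributive law]
= (−24n + 36k + 36 − 32kn + 5k^2 − 21n^2)(2n + 4)    [combine like terms]
= −48n^2 − 96n + 72kn + 144k + 72n + 144 − 64kn^2 − 128kn + 10k^2n + 20k^2 − 42n^3 − 84n^2    [distributive law]
= −132n^2 − 24n − 56kn + 144k + 144 − 64kn^2 + 10k^2n + 20k^2 − 42n^3    [combine like terms]

−132n^2 − 24n − 56kn + 144k + 144 − 64kn^2 + 10k^2n + 20k^2 − 42n^3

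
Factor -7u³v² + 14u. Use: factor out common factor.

-7u³v² + 14u
= 7(-u³v² + 2u)    [factor out 7]
= 7u(-u²v² + 2)    [factor out u]

7u(-u²v² + 2)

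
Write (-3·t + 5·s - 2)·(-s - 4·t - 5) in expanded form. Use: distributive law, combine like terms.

-17·s·t + 12·t^2 + 23·t - 5·s^2 - 23·s + 10

(-3·t + 5·s - 2)·(-s - 4·t - 5)
= 3·s·t + 12·t^2 + 15·t - 5·s^2 - 20·s·t - 25·s + 2·s + 8·t + 10    [distributive law]
= -17·s·t + 12·t^2 + 23·t - 5·s^2 - 23·s + 10    [combine like terms]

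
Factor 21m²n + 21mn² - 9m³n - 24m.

3m(7mn + 7n² - 3m²n - 8)

21m²n + 21mn² - 9m³n - 24m
= 3(7m²n + 7mn² - 3m³n - 8m)    [factor out 3]
= 3m(7mn + 7n² - 3m²n - 8)    [factor out m]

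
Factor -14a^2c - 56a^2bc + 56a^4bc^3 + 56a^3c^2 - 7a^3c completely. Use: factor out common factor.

-14a^2c - 56a^2bc + 56a^4bc^3 + 56a^3c^2 - 7a^3c
= 7(-2a^2c - 8a^2bc + 8a^4bc^3 + 8a^3c^2 - a^3c)    [factor out 7]
= 7a^2c(-2 - 8b + 8a^2bc^2 + 8ac - a)    [factor out a^2c]

7a^2c(-2 - 8b + 8a^2bc^2 + 8ac - a)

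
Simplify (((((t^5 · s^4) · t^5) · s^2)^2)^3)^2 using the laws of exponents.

s^72·t^120

(((((t^5 · s^4) · t^5) · s^2)^2)^3)^2
= ((((t^5 · s^4) · t^5) · s^2)^2)^6    [power of a power]
= (((t^5 · s^4) · t^5) · s^2)^12    [power of a power]
= (((t^5 · s^4) · t^5)^12) · ((s^2)^12)    [power of a product]
= (((t^5 · s^4)^12) · ((t^5)^12)) · ((s^2)^12)    [power of a product]
= ((((t^5)^12) · ((s^4)^12)) · ((t^5)^12)) · ((s^2)^12)    [power of a product]
= ((t^60 · ((s^4)^12)) · ((t^5)^12)) · ((s^2)^12)    [power of a power]
= ((t^60 · s^48) · ((t^5)^12)) · ((s^2)^12)    [power of a power]
= ((t^60 · s^48) · t^60) · ((s^2)^12)    [power of a power]
= ((t^60 · s^48) · t^60) · s^24    [power of a power]
= s^72·t^120    [product of powers]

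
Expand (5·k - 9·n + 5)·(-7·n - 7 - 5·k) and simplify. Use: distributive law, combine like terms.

(5·k - 9·n + 5)·(-7·n - 7 - 5·k)
= -35·k·n - 35·k - 25·k^2 + 63·n^2 + 63·n + 45·k·n - 35·n - 35 - 25·k    [distributive law]
= 10·k·n - 60·k - 25·k^2 + 63·n^2 + 28·n - 35    [combine like terms]

10·k·n - 60·k - 25·k^2 + 63·n^2 + 28·n - 35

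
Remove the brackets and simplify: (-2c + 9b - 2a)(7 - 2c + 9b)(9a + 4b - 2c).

(-2c + 9b - 2a)(7 - 2c + 9b)(9a + 4b - 2c)
= (-14c + 4c^2 - 18bc + 63b - 18bc + 81b^2 - 14a + 4ac - 18ab)(9a + 4b - 2c)    [distributive law]
= (-14c + 4c^2 - 36bc + 63b + 81b^2 - 14a + 4ac - 18ab)(9a + 4b - 2c)    [combine like terms]
= -126ac - 56bc + 28c^2 + 36ac^2 + 16bc^2 - 8c^3 - 324abc - 144b^2c + 72bc^2 + 567ab + 252b^2 - 126bc + 729ab^2 + 324b^3 - 162b^2c - 126a^2 - 56ab + 28ac + 36a^2c + 16abc - 8ac^2 - 162a^2b - 72ab^2 + 36abc    [distributive law]
= -98ac - 182bc + 28c^2 + 28ac^2 + 88bc^2 - 8c^3 - 272abc - 306b^2c + 511ab + 252b^2 + 657ab^2 + 324b^3 - 126a^2 + 36a^2c - 162a^2b    [combine like terms]

-98ac - 182bc + 28c^2 + 28ac^2 + 88bc^2 - 8c^3 - 272abc - 306b^2c + 511ab + 252b^2 + 657ab^2 + 324b^3 - 126a^2 + 36a^2c - 162a^2b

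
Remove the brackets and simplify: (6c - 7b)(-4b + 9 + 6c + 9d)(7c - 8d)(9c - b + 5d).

(6c - 7b)(-4b + 9 + 6c + 9d)(7c - 8d)(9c - b + 5d)
= (-24bc + 54c + 36c^2 + 54cd + 28b^2 - 63b - 42bc - 63bd)(7c - 8d)(9c - b + 5d)    [distributive law]
= (-66bc + 54c + 36c^2 + 54cd + 28b^2 - 63b - 63bd)(7c - 8d)(9c - b + 5d)    [combine like terms]
= (-462bc^2 + 528bcd + 378c^2 - 432cd + 252c^3 - 288c^2d + 378c^2d - 432cd^2 + 196b^2c - 224b^2d - 441bc + 504bd - 441bcd + 504bd^2)(9c - b + 5d)    [distributive law]
= (-462bc^2 + 87bcd + 378c^2 - 432cd + 252c^3 + 90c^2d - 432cd^2 + 196b^2c - 224b^2d - 441bc + 504bd + 504bd^2)(9c - b + 5d)    [combine like terms]
= -4158bc^3 + 462b^2c^2 - 2310bc^2d + 783bc^2d - 87b^2cd + 435bcd^2 + 3402c^3 - 378bc^2 + 1890c^2d - 3888c^2d + 432bcd - 2160cd^2 + 2268c^4 - 252bc^3 + 1260c^3d + 810c^3d - 90bc^2d + 450c^2d^2 - 3888c^2d^2 + 432bcd^2 - 2160cd^3 + 1764b^2c^2 - 196b^3c + 980b^2cd - 2016b^2cd + 224b^3d - 1120b^2d^2 - 3969bc^2 + 441b^2c - 2205bcd + 4536bcd - 504b^2d + 2520bd^2 + 4536bcd^2 - 504b^2d^2 + 2520bd^3    [distributive law]
= -4410bc^3 + 2226b^2c^2 - 1617bc^2d - 1123b^2cd + 5403bcd^2 + 3402c^3 - 4347bc^2 - 1998c^2d + 2763bcd - 2160cd^2 + 2268c^4 + 2070c^3d - 3438c^2d^2 - 2160cd^3 - 196b^3c + 224b^3d - 1624b^2d^2 + 441b^2c - 504b^2d + 2520bd^2 + 2520bd^3    [combine like terms]

-4410bc^3 + 2226b^2c^2 - 1617bc^2d - 1123b^2cd + 5403bcd^2 + 3402c^3 - 4347bc^2 - 1998c^2d + 2763bcd - 2160cd^2 + 2268c^4 + 2070c^3d - 3438c^2d^2 - 2160cd^3 - 196b^3c + 224b^3d - 1624b^2d^2 + 441b^2c - 504b^2d + 2520bd^2 + 2520bd^3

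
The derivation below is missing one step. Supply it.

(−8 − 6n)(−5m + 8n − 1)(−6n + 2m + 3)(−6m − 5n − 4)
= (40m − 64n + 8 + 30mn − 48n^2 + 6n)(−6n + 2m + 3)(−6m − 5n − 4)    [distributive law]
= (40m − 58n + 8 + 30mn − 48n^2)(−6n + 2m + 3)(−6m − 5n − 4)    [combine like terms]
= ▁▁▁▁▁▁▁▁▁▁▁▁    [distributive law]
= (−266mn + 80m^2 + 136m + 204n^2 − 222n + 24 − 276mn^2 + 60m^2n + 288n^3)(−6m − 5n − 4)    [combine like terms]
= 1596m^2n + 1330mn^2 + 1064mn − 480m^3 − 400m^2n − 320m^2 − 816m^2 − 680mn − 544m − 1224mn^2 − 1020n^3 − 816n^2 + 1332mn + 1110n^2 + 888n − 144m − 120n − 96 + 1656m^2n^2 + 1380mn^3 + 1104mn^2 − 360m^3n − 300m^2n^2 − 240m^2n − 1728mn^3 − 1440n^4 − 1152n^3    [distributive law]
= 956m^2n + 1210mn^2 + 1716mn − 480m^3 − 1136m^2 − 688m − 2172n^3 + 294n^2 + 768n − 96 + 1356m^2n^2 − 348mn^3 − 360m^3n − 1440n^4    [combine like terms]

By distributive law:

(−240mn + 80m^2 + 120m + 348n^2 − 116mn − 174n − 48n + 16m + 24 − 180mn^2 + 60m^2n + 90mn + 288n^3 − 96mn^2 − 144n^2)(−6m − 5n − 4)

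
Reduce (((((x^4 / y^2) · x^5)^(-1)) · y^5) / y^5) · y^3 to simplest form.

(((((x^4 / y^2) · x^5)^(-1)) · y^5) / y^5) · y^3
= (((((x^4 / y^2)^(-1)) · ((x^5)^(-1))) · y^5) / y^5) · y^3    [power of a product]
= ((((((x^4)^(-1)) / ((y^2)^(-1))) · ((x^5)^(-1))) · y^5) / y^5) · y^3    [power of a quotient]
= ((((x^(-4) / ((y^2)^(-1))) · ((x^5)^(-1))) · y^5) / y^5) · y^3    [power of a power]
= ((((x^(-4) / y^(-2)) · ((x^5)^(-1))) · y^5) / y^5) · y^3    [power of a power]
= ((((x^(-4) / y^(-2)) · x^(-5)) · y^5) / y^5) · y^3    [power of a power]
= x^(-9)y^5    [quotient of powers; product of powers]

x^(-9)y^5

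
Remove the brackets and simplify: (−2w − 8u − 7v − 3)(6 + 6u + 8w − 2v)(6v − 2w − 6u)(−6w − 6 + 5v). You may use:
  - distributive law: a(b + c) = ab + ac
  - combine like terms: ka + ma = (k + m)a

1176vw² + 1692vw + 2616v²w − 624w³ − 648w² − 3576uw² − 2736uw + 3372uvw + 1792uvw² + 980uv²w − 1488uw³ − 3312u²w² − 5688u²w + 3552u²vw + 112vw³ + 2080v²w² − 192w⁴ − 2204v³w + 1620uv + 540uv² − 2376u² + 2772u²v − 660u²v² − 1728u³w − 1728u³ + 1440u³v − 1200uv³ + 756v² − 1584v³ + 420v⁴ + 648v − 216w − 648u

(−2w − 8u − 7v − 3)(6 + 6u + 8w − 2v)(6v − 2w − 6u)(−6w − 6 + 5v)
= (−12w − 12uw − 16w² + 4vw − 48u − 48u² − 64uw + 16uv − 42v − 42uv − 56vw + 14v² − 18 − 18u − 24w + 6v)(6v − 2w − 6u)(−6w − 6 + 5v)    [distributive law]
= (−36w − 76uw − 16w² − 52vw − 66u − 48u² − 26uv − 36v + 14v² − 18)(6v − 2w − 6u)(−6w − 6 + 5v)    [combine like terms]
= (−216vw + 72w² + 216uw − 456uvw + 152uw² + 456u²w − 96vw² + 32w³ + 96uw² − 312v²w + 104vw² + 312uvw − 396uv + 132uw + 396u² − 288u²v + 96u²w + 288u³ − 156uv² + 52uvw + 156u²v − 216v² + 72vw + 216uv + 84v³ − 28v²w − 84uv² − 108v + 36w + 108u)(−6w − 6 + 5v)    [distributive law]
= (−144vw + 72w² + 348uw − 92uvw + 248uw² + 552u²w + 8vw² + 32w³ − 340v²w − 180uv + 396u² − 132u²v + 288u³ − 240uv² − 216v² + 84v³ − 108v + 36w + 108u)(−6w − 6 + 5v)    [combine like terms]
= 864vw² + 864vw − 720v²w − 432w³ − 432w² + 360vw² − 2088uw² − 2088uw + 1740uvw + 552uvw² + 552uvw − 460uv²w − 1488uw³ − 1488uw² + 1240uvw² − 3312u²w² − 3312u²w + 2760u²vw − 48vw³ − 48vw² + 40v²w² − 192w⁴ − 192w³ + 160vw³ + 2040v²w² + 2040v²w − 1700v³w + 1080uvw + 1080uv − 900uv² − 2376u²w − 2376u² + 1980u²v + 792u²vw + 792u²v − 660u²v² − 1728u³w − 1728u³ + 1440u³v + 1440uv²w + 1440uv² − 1200uv³ + 1296v²w + 1296v² − 1080v³ − 504v³w − 504v³ + 420v⁴ + 648vw + 648v − 540v² − 216w² − 216w + 180vw − 648uw − 648u + 540uv    [distributive law]
= 1176vw² + 1692vw + 2616v²w − 624w³ − 648w² − 3576uw² − 2736uw + 3372uvw + 1792uvw² + 980uv²w − 1488uw³ − 3312u²w² − 5688u²w + 3552u²vw + 112vw³ + 2080v²w² − 192w⁴ − 2204v³w + 1620uv + 540uv² − 2376u² + 2772u²v − 660u²v² − 1728u³w − 1728u³ + 1440u³v − 1200uv³ + 756v² − 1584v³ + 420v⁴ + 648v − 216w − 648u    [combine like terms]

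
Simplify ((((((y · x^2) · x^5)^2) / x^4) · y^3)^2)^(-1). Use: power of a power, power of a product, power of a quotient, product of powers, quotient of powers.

((((((y · x^2) · x^5)^2) / x^4) · y^3)^2)^(-1)
= (((((y · x^2) · x^5)^2) / x^4) · y^3)^(-2)    [power of a power]
= (((((y · x^2) · x^5)^2) / x^4)^(-2)) · ((y^3)^(-2))    [power of a product]
= (((((y · x^2) · x^5)^2)^(-2)) / ((x^4)^(-2))) · ((y^3)^(-2))    [power of a quotient]
= ((((y · x^2) · x^5)^(-4)) / ((x^4)^(-2))) · ((y^3)^(-2))    [power of a power]
= ((((y · x^2)^(-4)) · ((x^5)^(-4))) / ((x^4)^(-2))) · ((y^3)^(-2))    [power of a product]
= ((((y^(-4)) · ((x^2)^(-4))) · ((x^5)^(-4))) / ((x^4)^(-2))) · ((y^3)^(-2))    [power of a product]
= (((y^(-4) · x^(-8)) · ((x^5)^(-4))) / ((x^4)^(-2))) · ((y^3)^(-2))    [power of a power]
= (((y^(-4) · x^(-8)) · x^(-20)) / ((x^4)^(-2))) · ((y^3)^(-2))    [power of a power]
= (((y^(-4) · x^(-8)) · x^(-20)) / x^(-8)) · ((y^3)^(-2))    [power of a power]
= (((y^(-4) · x^(-8)) · x^(-20)) / x^(-8)) · y^(-6)    [power of a power]
= x^(-20)y^(-10)    [quotient of powers; product of powers]

x^(-20)y^(-10)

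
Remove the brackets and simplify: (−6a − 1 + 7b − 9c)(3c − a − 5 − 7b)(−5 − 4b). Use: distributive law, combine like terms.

(−6a − 1 + 7b − 9c)(3c − a − 5 − 7b)(−5 − 4b)
= (−18ac + 6a² + 30a + 42ab − 3c + a + 5 + 7b + 21bc − 7ab − 35b − 49b² − 27c² + 9ac + 45c + 63bc)(−5 − 4b)    [distributive law]
= (−9ac + 6a² + 31a + 35ab + 42c + 5 − 28b + 84bc − 49b² − 27c²)(−5 − 4b)    [combine like terms]
= 45ac + 36abc − 30a² − 24a²b − 155a − 124ab − 175ab − 140ab² − 210c − 168bc − 25 − 20b + 140b + 112b² − 420bc − 336b²c + 245b² + 196b³ + 135c² + 108bc²    [distributive law]
= 45ac + 36abc − 30a² − 24a²b − 155a − 299ab − 140ab² − 210c − 588bc − 25 + 120b + 357b² − 336b²c + 196b³ + 135c² + 108bc²    [combine like terms]

45ac + 36abc − 30a² − 24a²b − 155a − 299ab − 140ab² − 210c − 588bc − 25 + 120b + 357b² − 336b²c + 196b³ + 135c² + 108bc²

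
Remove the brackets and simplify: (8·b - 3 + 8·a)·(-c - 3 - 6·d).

(8·b - 3 + 8·a)·(-c - 3 - 6·d)
= -8·b·c - 24·b - 48·b·d + 3·c + 9 + 18·d - 8·a·c - 24·a - 48·a·d    [distributive law]

-8·b·c - 24·b - 48·b·d + 3·c + 9 + 18·d - 8·a·c - 24·a - 48·a·d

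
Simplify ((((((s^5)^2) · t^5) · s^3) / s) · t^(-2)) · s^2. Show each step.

((((((s^5)^2) · t^5) · s^3) / s) · t^(-2)) · s^2
= ((((s^10 · t^5) · s^3) / s) · t^(-2)) · s^2    [power of a power]
= s^14·t^3    [quotient of powers; product of powers]

s^14·t^3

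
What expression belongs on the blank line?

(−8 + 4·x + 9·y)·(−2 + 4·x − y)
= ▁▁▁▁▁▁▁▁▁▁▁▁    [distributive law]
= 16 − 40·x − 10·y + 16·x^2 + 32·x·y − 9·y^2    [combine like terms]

Applying distributive law to the line above:

16 − 32·x + 8·y − 8·x + 16·x^2 − 4·x·y − 18·y + 36·x·y − 9·y^2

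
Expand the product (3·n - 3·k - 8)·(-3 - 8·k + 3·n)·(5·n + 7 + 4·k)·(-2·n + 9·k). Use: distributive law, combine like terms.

(3·n - 3·k - 8)·(-3 - 8·k + 3·n)·(5·n + 7 + 4·k)·(-2·n + 9·k)
= (-9·n - 24·k·n + 9·n^2 + 9·k + 24·k^2 - 9·k·n + 24 + 64·k - 24·n)·(5·n + 7 + 4·k)·(-2·n + 9·k)    [distributive law]
= (-33·n - 33·k·n + 9·n^2 + 73·k + 24·k^2 + 24)·(5·n + 7 + 4·k)·(-2·n + 9·k)    [combine like terms]
= (-165·n^2 - 231·n - 132·k·n - 165·k·n^2 - 231·k·n - 132·k^2·n + 45·n^3 + 63·n^2 + 36·k·n^2 + 365·k·n + 511·k + 292·k^2 + 120·k^2·n + 168·k^2 + 96·k^3 + 120·n + 168 + 96·k)·(-2·n + 9·k)    [distributive law]
= (-102·n^2 - 111·n + 2·k·n - 129·k·n^2 - 12·k^2·n + 45·n^3 + 607·k + 460·k^2 + 96·k^3 + 168)·(-2·n + 9·k)    [combine like terms]
= 204·n^3 - 918·k·n^2 + 222·n^2 - 999·k·n - 4·k·n^2 + 18·k^2·n + 258·k·n^3 - 1161·k^2·n^2 + 24·k^2·n^2 - 108·k^3·n - 90·n^4 + 405·k·n^3 - 1214·k·n + 5463·k^2 - 920·k^2·n + 4140·k^3 - 192·k^3·n + 864·k^4 - 336·n + 1512·k    [distributive law]
= 204·n^3 - 922·k·n^2 + 222·n^2 - 2213·k·n - 902·k^2·n + 663·k·n^3 - 1137·k^2·n^2 - 300·k^3·n - 90·n^4 + 5463·k^2 + 4140·k^3 + 864·k^4 - 336·n + 1512·k    [combine like terms]

204·n^3 - 922·k·n^2 + 222·n^2 - 2213·k·n - 902·k^2·n + 663·k·n^3 - 1137·k^2·n^2 - 300·k^3·n - 90·n^4 + 5463·k^2 + 4140·k^3 + 864·k^4 - 336·n + 1512·k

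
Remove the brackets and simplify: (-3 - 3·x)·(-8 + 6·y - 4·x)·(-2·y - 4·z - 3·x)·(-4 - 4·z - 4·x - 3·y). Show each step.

(-3 - 3·x)·(-8 + 6·y - 4·x)·(-2·y - 4·z - 3·x)·(-4 - 4·z - 4·x - 3·y)
= (24 - 18·y + 12·x + 24·x - 18·x·y + 12·x²)·(-2·y - 4·z - 3·x)·(-4 - 4·z - 4·x - 3·y)    [distributive law]
= (24 - 18·y + 36·x - 18·x·y + 12·x²)·(-2·y - 4·z - 3·x)·(-4 - 4·z - 4·x - 3·y)    [combine like terms]
= (-48·y - 96·z - 72·x + 36·y² + 72·y·z + 54·x·y - 72·x·y - 144·x·z - 108·x² + 36·x·y² + 72·x·y·z + 54·x²·y - 24·x²·y - 48·x²·z - 36·x³)·(-4 - 4·z - 4·x - 3·y)    [distributive law]
= (-48·y - 96·z - 72·x + 36·y² + 72·y·z - 18·x·y - 144·x·z - 108·x² + 36·x·y² + 72·x·y·z + 30·x²·y - 48·x²·z - 36·x³)·(-4 - 4·z - 4·x - 3·y)    [combine like terms]
= 192·y + 192·y·z + 192·x·y + 144·y² + 384·z + 384·z² + 384·x·z + 288·y·z + 288·x + 288·x·z + 288·x² + 216·x·y - 144·y² - 144·y²·z - 144·x·y² - 108·y³ - 288·y·z - 288·y·z² - 288·x·y·z - 216·y²·z + 72·x·y + 72·x·y·z + 72·x²·y + 54·x·y² + 576·x·z + 576·x·z² + 576·x²·z + 432·x·y·z + 432·x² + 432·x²·z + 432·x³ + 324·x²·y - 144·x·y² - 144·x·y²·z - 144·x²·y² - 108·x·y³ - 288·x·y·z - 288·x·y·z² - 288·x²·y·z - 216·x·y²·z - 120·x²·y - 120·x²·y·z - 120·x³·y - 90·x²·y² + 192·x²·z + 192·x²·z² + 192·x³·z + 144·x²·y·z + 144·x³ + 144·x³·z + 144·x⁴ + 108·x³·y    [distributive law]
= 192·y + 192·y·z + 480·x·y + 384·z + 384·z² + 1248·x·z + 288·x + 720·x² - 360·y²·z - 234·x·y² - 108·y³ - 288·y·z² - 72·x·y·z + 276·x²·y + 576·x·z² + 1200·x²·z + 576·x³ - 360·x·y²·z - 234·x²·y² - 108·x·y³ - 288·x·y·z² - 264·x²·y·z - 12·x³·y + 192·x²·z² + 336·x³·z + 144·x⁴    [combine like terms]

192·y + 192·y·z + 480·x·y + 384·z + 384·z² + 1248·x·z + 288·x + 720·x² - 360·y²·z - 234·x·y² - 108·y³ - 288·y·z² - 72·x·y·z + 276·x²·y + 576·x·z² + 1200·x²·z + 576·x³ - 360·x·y²·z - 234·x²·y² - 108·x·y³ - 288·x·y·z² - 264·x²·y·z - 12·x³·y + 192·x²·z² + 336·x³·z + 144·x⁴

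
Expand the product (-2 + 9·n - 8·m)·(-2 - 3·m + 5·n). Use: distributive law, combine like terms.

(-2 + 9·n - 8·m)·(-2 - 3·m + 5·n)
= 4 + 6·m - 10·n - 18·n - 27·m·n + 45·n^2 + 16·m + 24·m^2 - 40·m·n    [distributive law]
= 4 + 22·m - 28·n - 67·m·n + 45·n^2 + 24·m^2    [combine like terms]

4 + 22·m - 28·n - 67·m·n + 45·n^2 + 24·m^2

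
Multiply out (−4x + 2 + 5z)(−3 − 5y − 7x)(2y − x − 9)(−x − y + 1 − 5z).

(−4x + 2 + 5z)(−3 − 5y − 7x)(2y − x − 9)(−x − y + 1 − 5z)
= (12x + 20xy + 28x^2 − 6 − 10y − 14x − 15z − 25yz − 35xz)(2y − x − 9)(−x − y + 1 − 5z)    [distributive law]
= (−2x + 20xy + 28x^2 − 6 − 10y − 15z − 25yz − 35xz)(2y − x − 9)(−x − y + 1 − 5z)    [combine like terms]
= (−4xy + 2x^2 + 18x + 40xy^2 − 20x^2y − 180xy + 56x^2y − 28x^3 − 252x^2 − 12y + 6x + 54 − 20y^2 + 10xy + 90y − 30yz + 15xz + 135z − 50y^2z + 25xyz + 225yz − 70xyz + 35x^2z + 315xz)(−x − y + 1 − 5z)    [distributive law]
= (−174xy − 250x^2 + 24x + 40xy^2 + 36x^2y − 28x^3 + 78y + 54 − 20y^2 + 195yz + 330xz + 135z − 50y^2z − 45xyz + 35x^2z)(−x − y + 1 − 5z)    [combine like terms]
= 174x^2y + 174xy^2 − 174xy + 870xyz + 250x^3 + 250x^2y − 250x^2 + 1250x^2z − 24x^2 − 24xy + 24x − 120xz − 40x^2y^2 − 40xy^3 + 40xy^2 − 200xy^2z − 36x^3y − 36x^2y^2 + 36x^2y − 180x^2yz + 28x^4 + 28x^3y − 28x^3 + 140x^3z − 78xy − 78y^2 + 78y − 390yz − 54x − 54y + 54 − 270z + 20xy^2 + 20y^3 − 20y^2 + 100y^2z − 195xyz − 195y^2z + 195yz − 975yz^2 − 330x^2z − 330xyz + 330xz − 1650xz^2 − 135xz − 135yz + 135z − 675z^2 + 50xy^2z + 50y^3z − 50y^2z + 250y^2z^2 + 45x^2yz + 45xy^2z − 45xyz + 225xyz^2 − 35x^3z − 35x^2yz + 35x^2z − 175x^2z^2    [distributive law]
= 460x^2y + 234xy^2 − 276xy + 300xyz + 222x^3 − 274x^2 + 955x^2z − 30x + 75xz − 76x^2y^2 − 40xy^3 − 105xy^2z − 8x^3y − 170x^2yz + 28x^4 + 105x^3z − 98y^2 + 24y − 330yz + 54 − 135z + 20y^3 − 145y^2z − 975yz^2 − 1650xz^2 − 675z^2 + 50y^3z + 250y^2z^2 + 225xyz^2 − 175x^2z^2    [combine like terms]

460x^2y + 234xy^2 − 276xy + 300xyz + 222x^3 − 274x^2 + 955x^2z − 30x + 75xz − 76x^2y^2 − 40xy^3 − 105xy^2z − 8x^3y − 170x^2yz + 28x^4 + 105x^3z − 98y^2 + 24y − 330yz + 54 − 135z + 20y^3 − 145y^2z − 975yz^2 − 1650xz^2 − 675z^2 + 50y^3z + 250y^2z^2 + 225xyz^2 − 175x^2z^2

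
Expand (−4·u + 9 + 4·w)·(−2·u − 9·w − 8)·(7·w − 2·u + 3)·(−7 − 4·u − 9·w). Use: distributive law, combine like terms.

(−4·u + 9 + 4·w)·(−2·u − 9·w − 8)·(7·w − 2·u + 3)·(−7 − 4·u − 9·w)
= (8·u^2 + 36·u·w + 32·u − 18·u − 81·w − 72 − 8·u·w − 36·w^2 − 32·w)·(7·w − 2·u + 3)·(−7 − 4·u − 9·w)    [distributive law]
= (8·u^2 + 28·u·w + 14·u − 113·w − 72 − 36·w^2)·(7·w − 2·u + 3)·(−7 − 4·u − 9·w)    [combine like terms]
= (56·u^2·w − 16·u^3 + 24·u^2 + 196·u·w^2 − 56·u^2·w + 84·u·w + 98·u·w − 28·u^2 + 42·u − 791·w^2 + 226·u·w − 339·w − 504·w + 144·u − 216 − 252·w^3 + 72·u·w^2 − 108·w^2)·(−7 − 4·u − 9·w)    [distributive law]
= (−16·u^3 − 4·u^2 + 268·u·w^2 + 408·u·w + 186·u − 899·w^2 − 843·w − 216 − 252·w^3)·(−7 − 4·u − 9·w)    [combine like terms]
= 112·u^3 + 64·u^4 + 144·u^3·w + 28·u^2 + 16·u^3 + 36·u^2·w − 1876·u·w^2 − 1072·u^2·w^2 − 2412·u·w^3 − 2856·u·w − 1632·u^2·w − 3672·u·w^2 − 1302·u − 744·u^2 − 1674·u·w + 6293·w^2 + 3596·u·w^2 + 8091·w^3 + 5901·w + 3372·u·w + 7587·w^2 + 1512 + 864·u + 1944·w + 1764·w^3 + 1008·u·w^3 + 2268·w^4    [distributive law]
= 128·u^3 + 64·u^4 + 144·u^3·w − 716·u^2 − 1596·u^2·w − 1952·u·w^2 − 1072·u^2·w^2 − 1404·u·w^3 − 1158·u·w − 438·u + 13880·w^2 + 9855·w^3 + 7845·w + 1512 + 2268·w^4    [combine like terms]

128·u^3 + 64·u^4 + 144·u^3·w − 716·u^2 − 1596·u^2·w − 1952·u·w^2 − 1072·u^2·w^2 − 1404·u·w^3 − 1158·u·w − 438·u + 13880·w^2 + 9855·w^3 + 7845·w + 1512 + 2268·w^4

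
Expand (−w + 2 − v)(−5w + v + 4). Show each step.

5w^2 + 4vw − 14w − 2v + 8 − v^2

(−w + 2 − v)(−5w + v + 4)
= 5w^2 − vw − 4w − 10w + 2v + 8 + 5vw − v^2 − 4v    [distributive law]
= 5w^2 + 4vw − 14w − 2v + 8 − v^2    [combine like terms]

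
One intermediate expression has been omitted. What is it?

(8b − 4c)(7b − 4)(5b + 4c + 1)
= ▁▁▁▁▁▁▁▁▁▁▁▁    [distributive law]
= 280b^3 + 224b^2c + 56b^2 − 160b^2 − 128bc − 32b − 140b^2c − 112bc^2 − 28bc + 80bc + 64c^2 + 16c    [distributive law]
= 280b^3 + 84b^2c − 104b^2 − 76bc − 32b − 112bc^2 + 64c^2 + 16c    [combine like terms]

By distributive law:

(56b^2 − 32b − 28bc + 16c)(5b + 4c + 1)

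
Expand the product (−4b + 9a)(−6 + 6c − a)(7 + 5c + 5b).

(−4b + 9a)(−6 + 6c − a)(7 + 5c + 5b)
= (24b − 24bc + 4ab − 54a + 54ac − 9a^2)(7 + 5c + 5b)    [distributive law]
= 168b + 120bc + 120b^2 − 168bc − 120bc^2 − 120b^2c + 28ab + 20abc + 20ab^2 − 378a − 270ac − 270ab + 378ac + 270ac^2 + 270abc − 63a^2 − 45a^2c − 45a^2b    [distributive law]
= 168b − 48bc + 120b^2 − 120bc^2 − 120b^2c − 242ab + 290abc + 20ab^2 − 378a + 108ac + 270ac^2 − 63a^2 − 45a^2c − 45a^2b    [combine like terms]

168b − 48bc + 120b^2 − 120bc^2 − 120b^2c − 242ab + 290abc + 20ab^2 − 378a + 108ac + 270ac^2 − 63a^2 − 45a^2c − 45a^2b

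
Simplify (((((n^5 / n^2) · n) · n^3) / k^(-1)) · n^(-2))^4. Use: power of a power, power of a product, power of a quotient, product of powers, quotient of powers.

k^4n^20

(((((n^5 / n^2) · n) · n^3) / k^(-1)) · n^(-2))^4
= (((((n^5 / n^2) · n) · n^3) / k^(-1))^4) · ((n^(-2))^4)    [power of a product]
= (((((n^5 / n^2) · n) · n^3)^4) / ((k^(-1))^4)) · ((n^(-2))^4)    [power of a quotient]
= (((((n^5 / n^2) · n)^4) · ((n^3)^4)) / ((k^(-1))^4)) · ((n^(-2))^4)    [power of a product]
= (((((n^5 / n^2)^4) · (n^4)) · ((n^3)^4)) / ((k^(-1))^4)) · ((n^(-2))^4)    [power of a product]
= ((((((n^5)^4) / ((n^2)^4)) · (n^4)) · ((n^3)^4)) / ((k^(-1))^4)) · ((n^(-2))^4)    [power of a quotient]
= ((((n^20 / ((n^2)^4)) · (n^4)) · ((n^3)^4)) / ((k^(-1))^4)) · ((n^(-2))^4)    [power of a power]
= ((((n^20 / n^8) · (n^4)) · ((n^3)^4)) / ((k^(-1))^4)) · ((n^(-2))^4)    [power of a power]
= (((n^12 · (n^4)) · ((n^3)^4)) / ((k^(-1))^4)) · ((n^(-2))^4)    [quotient of powers]
= ((n^16 · ((n^3)^4)) / ((k^(-1))^4)) · ((n^(-2))^4)    [product of powers]
= ((n^16 · n^12) / ((k^(-1))^4)) · ((n^(-2))^4)    [power of a power]
= (n^28 / ((k^(-1))^4)) · ((n^(-2))^4)    [product of powers]
= (n^28 / k^(-4)) · ((n^(-2))^4)    [power of a power]
= (n^28 / k^(-4)) · n^(-8)    [power of a power]
= k^4n^20    [quotient of powers; product of powers]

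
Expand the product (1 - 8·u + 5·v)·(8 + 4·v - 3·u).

8 + 44·v - 67·u - 47·u·v + 24·u^2 + 20·v^2

(1 - 8·u + 5·v)·(8 + 4·v - 3·u)
= 8 + 4·v - 3·u - 64·u - 32·u·v + 24·u^2 + 40·v + 20·v^2 - 15·u·v    [distributive law]
= 8 + 44·v - 67·u - 47·u·v + 24·u^2 + 20·v^2    [combine like terms]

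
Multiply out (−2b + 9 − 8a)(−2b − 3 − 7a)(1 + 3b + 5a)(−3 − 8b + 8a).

(−2b + 9 − 8a)(−2b − 3 − 7a)(1 + 3b + 5a)(−3 − 8b + 8a)
= (4b^2 + 6b + 14ab − 18b − 27 − 63a + 16ab + 24a + 56a^2)(1 + 3b + 5a)(−3 − 8b + 8a)    [distributive law]
= (4b^2 − 12b + 30ab − 27 − 39a + 56a^2)(1 + 3b + 5a)(−3 − 8b + 8a)    [combine like terms]
= (4b^2 + 12b^3 + 20ab^2 − 12b − 36b^2 − 60ab + 30ab + 90ab^2 + 150a^2b − 27 − 81b − 135a − 39a − 117ab − 195a^2 + 56a^2 + 168a^2b + 280a^3)(−3 − 8b + 8a)    [distributive law]
= (−32b^2 + 12b^3 + 110ab^2 − 93b − 147ab + 318a^2b − 27 − 174a − 139a^2 + 280a^3)(−3 − 8b + 8a)    [combine like terms]
= 96b^2 + 256b^3 − 256ab^2 − 36b^3 − 96b^4 + 96ab^3 − 330ab^2 − 880ab^3 + 880a^2b^2 + 279b + 744b^2 − 744ab + 441ab + 1176ab^2 − 1176a^2b − 954a^2b − 2544a^2b^2 + 2544a^3b + 81 + 216b − 216a + 522a + 1392ab − 1392a^2 + 417a^2 + 1112a^2b − 1112a^3 − 840a^3 − 2240a^3b + 2240a^4    [distributive law]
= 840b^2 + 220b^3 + 590ab^2 − 96b^4 − 784ab^3 − 1664a^2b^2 + 495b + 1089ab − 1018a^2b + 304a^3b + 81 + 306a − 975a^2 − 1952a^3 + 2240a^4    [combine like terms]

840b^2 + 220b^3 + 590ab^2 − 96b^4 − 784ab^3 − 1664a^2b^2 + 495b + 1089ab − 1018a^2b + 304a^3b + 81 + 306a − 975a^2 − 1952a^3 + 2240a^4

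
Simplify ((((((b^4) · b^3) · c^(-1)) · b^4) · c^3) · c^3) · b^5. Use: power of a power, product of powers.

((((((b^4) · b^3) · c^(-1)) · b^4) · c^3) · c^3) · b^5
= ((((b^7 · c^(-1)) · b^4) · c^3) · c^3) · b^5    [product of powers]
= b^16·c^5    [product of powers]

b^16·c^5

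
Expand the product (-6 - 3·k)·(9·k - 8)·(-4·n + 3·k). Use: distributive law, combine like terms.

120·k·n - 90·k² - 192·n + 144·k + 108·k²·n - 81·k³

(-6 - 3·k)·(9·k - 8)·(-4·n + 3·k)
= (-54·k + 48 - 27·k² + 24·k)·(-4·n + 3·k)    [distributive law]
= (-30·k + 48 - 27·k²)·(-4·n + 3·k)    [combine like terms]
= 120·k·n - 90·k² - 192·n + 144·k + 108·k²·n - 81·k³    [distributive law]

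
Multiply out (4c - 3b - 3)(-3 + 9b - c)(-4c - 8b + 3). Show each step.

(4c - 3b - 3)(-3 + 9b - c)(-4c - 8b + 3)
= (-12c + 36bc - 4c² + 9b - 27b² + 3bc + 9 - 27b + 3c)(-4c - 8b + 3)    [distributive law]
= (-9c + 39bc - 4c² - 18b - 27b² + 9)(-4c - 8b + 3)    [combine like terms]
= 36c² + 72bc - 27c - 156bc² - 312b²c + 117bc + 16c³ + 32bc² - 12c² + 72bc + 144b² - 54b + 108b²c + 216b³ - 81b² - 36c - 72b + 27    [distributive law]
= 24c² + 261bc - 63c - 124bc² - 204b²c + 16c³ + 63b² - 126b + 216b³ + 27    [combine like terms]

24c² + 261bc - 63c - 124bc² - 204b²c + 16c³ + 63b² - 126b + 216b³ + 27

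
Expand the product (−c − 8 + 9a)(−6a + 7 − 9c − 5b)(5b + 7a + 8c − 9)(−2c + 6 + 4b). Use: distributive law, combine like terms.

−748abc^2 + 1392abc − 2350ab^2c + 1914a^2c^2 − 8268a^2c − 2658a^2bc + 1074ac^3 − 7258ac^2 + 14890ac + 1066bc^2 + 748bc + 2150b^2c − 446c^3 + 4700c^2 − 7206c + 118bc^3 + 290b^2c^2 − 144c^4 + 100b^3c + 1876ab + 3610ab^2 + 7578a^2 + 1542a^2b − 8346a − 1824b − 1360b^2 + 3024 + 800b^3 − 2340a^2b^2 + 756a^3c − 2268a^3 − 1512a^3b − 900ab^3

(−c − 8 + 9a)(−6a + 7 − 9c − 5b)(5b + 7a + 8c − 9)(−2c + 6 + 4b)
= (6ac − 7c + 9c^2 + 5bc + 48a − 56 + 72c + 40b − 54a^2 + 63a − 81ac − 45ab)(5b + 7a + 8c − 9)(−2c + 6 + 4b)    [distributive law]
= (−75ac + 65c + 9c^2 + 5bc + 111a − 56 + 40b − 54a^2 − 45ab)(5b + 7a + 8c − 9)(−2c + 6 + 4b)    [combine like terms]
= (−375abc − 525a^2c − 600ac^2 + 675ac + 325bc + 455ac + 520c^2 − 585c + 45bc^2 + 63ac^2 + 72c^3 − 81c^2 + 25b^2c + 35abc + 40bc^2 − 45bc + 555ab + 777a^2 + 888ac − 999a − 280b − 392a − 448c + 504 + 200b^2 + 280ab + 320bc − 360b − 270a^2b − 378a^3 − 432a^2c + 486a^2 − 225ab^2 − 315a^2b − 360abc + 405ab)(−2c + 6 + 4b)    [distributive law]
= (−700abc − 957a^2c − 537ac^2 + 2018ac + 600bc + 439c^2 − 1033c + 85bc^2 + 72c^3 + 25b^2c + 1240ab + 1263a^2 − 1391a − 640b + 504 + 200b^2 − 585a^2b − 378a^3 − 225ab^2)(−2c + 6 + 4b)    [combine like terms]
= 1400abc^2 − 4200abc − 2800ab^2c + 1914a^2c^2 − 5742a^2c − 3828a^2bc + 1074ac^3 − 3222ac^2 − 2148abc^2 − 4036ac^2 + 12108ac + 8072abc − 1200bc^2 + 3600bc + 2400b^2c − 878c^3 + 2634c^2 + 1756bc^2 + 2066c^2 − 6198c − 4132bc − 170bc^3 + 510bc^2 + 340b^2c^2 − 144c^4 + 432c^3 + 288bc^3 − 50b^2c^2 + 150b^2c + 100b^3c − 2480abc + 7440ab + 4960ab^2 − 2526a^2c + 7578a^2 + 5052a^2b + 2782ac − 8346a − 5564ab + 1280bc − 3840b − 2560b^2 − 1008c + 3024 + 2016b − 400b^2c + 1200b^2 + 800b^3 + 1170a^2bc − 3510a^2b − 2340a^2b^2 + 756a^3c − 2268a^3 − 1512a^3b + 450ab^2c − 1350ab^2 − 900ab^3    [distributive law]
= −748abc^2 + 1392abc − 2350ab^2c + 1914a^2c^2 − 8268a^2c − 2658a^2bc + 1074ac^3 − 7258ac^2 + 14890ac + 1066bc^2 + 748bc + 2150b^2c − 446c^3 + 4700c^2 − 7206c + 118bc^3 + 290b^2c^2 − 144c^4 + 100b^3c + 1876ab + 3610ab^2 + 7578a^2 + 1542a^2b − 8346a − 1824b − 1360b^2 + 3024 + 800b^3 − 2340a^2b^2 + 756a^3c − 2268a^3 − 1512a^3b − 900ab^3    [combine like terms]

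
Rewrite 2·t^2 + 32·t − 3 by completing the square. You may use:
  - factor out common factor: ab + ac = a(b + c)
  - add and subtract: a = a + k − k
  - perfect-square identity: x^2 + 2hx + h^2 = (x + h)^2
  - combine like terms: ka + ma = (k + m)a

2(t + 8)^2 − 131

2·t^2 + 32·t − 3
= 2(t^2 + 16·t) − 3    [factor out 2 from the t-terms]
= 2(t^2 + 16·t + 64 − 64) − 3    [add and subtract 64 inside the bracket]
= 2(t + 8)^2 − 128 − 3    [perfect-square identity]
= 2(t + 8)^2 − 131    [combine constants]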